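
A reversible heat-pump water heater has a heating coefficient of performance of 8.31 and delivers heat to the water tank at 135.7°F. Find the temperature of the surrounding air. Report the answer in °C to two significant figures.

COP_HP = T_H/(T_H − T_C) gives T_H − T_C = T_H/COP.
With T_H = 330.76 K, T_C = 330.76 × (1 − 1/8.31) = 290.96 K.
Converting, 290.96 K = 17.81°C.

18 °C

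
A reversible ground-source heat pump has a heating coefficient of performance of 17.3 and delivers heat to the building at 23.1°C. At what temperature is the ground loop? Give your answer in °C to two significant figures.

COP_HP = T_H/(T_H − T_C) gives T_H − T_C = T_H/COP.
With T_H = 296.25 K, T_C = 296.25 × (1 − 1/17.3) = 279.13 K.
Converting, 279.13 K = 5.98°C.

6.0 °C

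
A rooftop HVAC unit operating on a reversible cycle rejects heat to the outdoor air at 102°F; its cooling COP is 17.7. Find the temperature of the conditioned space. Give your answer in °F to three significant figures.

72.0 °F

For a Carnot refrigerator COP_R = T_C/(T_H − T_C), so T_C = COP·T_H/(1 + COP).
With T_H = 312.04 K, T_C = 17.7 × 312.04/18.70 = 295.35 K.
Converting, 295.35 K = 71.96°F.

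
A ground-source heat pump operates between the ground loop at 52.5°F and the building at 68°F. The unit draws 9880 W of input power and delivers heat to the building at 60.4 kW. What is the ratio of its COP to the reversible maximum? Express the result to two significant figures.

Converting, Q̇_H = 60.40 kW = 60400 W, so COP_actual = Q̇_H/Ẇ = 60400/9880 = 6.113.
In absolute terms T_C = 284.54 K and T_H = 293.15 K, so ΔT = 8.611 K.
COP_Carnot = T_H/ΔT = 293.15/8.611 = 34.04.
η_II = COP_actual/COP_Carnot = 6.113/34.04 = 0.1796.

0.18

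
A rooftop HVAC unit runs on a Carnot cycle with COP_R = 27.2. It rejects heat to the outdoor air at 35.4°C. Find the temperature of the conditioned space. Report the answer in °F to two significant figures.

For a Carnot refrigerator COP_R = T_C/(T_H − T_C), so T_C = COP·T_H/(1 + COP).
With T_H = 308.55 K, T_C = 27.2 × 308.55/28.20 = 297.61 K.
Converting, 297.61 K = 76.03°F.

76 °F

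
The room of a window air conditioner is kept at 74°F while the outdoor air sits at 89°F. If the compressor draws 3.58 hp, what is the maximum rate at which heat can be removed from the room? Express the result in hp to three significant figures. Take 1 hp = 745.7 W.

In absolute terms T_C = 296.48 K and T_H = 304.82 K, so ΔT = 8.333 K.
COP_Carnot = T_C/ΔT = 296.48/8.333 = 35.58.
Q̇_max = COP_Carnot × Ẇ = 35.58 × 3.580 hp = 127.4 hp.

127 hp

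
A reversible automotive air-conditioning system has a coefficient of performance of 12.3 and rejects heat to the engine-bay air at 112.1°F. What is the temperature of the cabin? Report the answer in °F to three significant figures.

For a Carnot refrigerator COP_R = T_C/(T_H − T_C), so T_C = COP·T_H/(1 + COP).
With T_H = 317.65 K, T_C = 12.3 × 317.65/13.30 = 293.77 K.
Converting, 293.77 K = 69.11°F.

69.1 °F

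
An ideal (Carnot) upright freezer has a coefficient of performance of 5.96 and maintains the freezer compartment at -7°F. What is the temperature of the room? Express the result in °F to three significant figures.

69.0 °F

COP_R = T_C/(T_H − T_C) gives T_H − T_C = T_C/COP.
With T_C = 251.48 K, T_H = 251.48 × (1 + 1/5.96) = 293.68 K.
Converting, 293.68 K = 68.95°F.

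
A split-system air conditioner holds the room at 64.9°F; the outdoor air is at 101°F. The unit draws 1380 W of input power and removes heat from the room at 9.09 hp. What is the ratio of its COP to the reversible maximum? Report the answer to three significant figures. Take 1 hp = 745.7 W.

0.338

Converting, Q̇_C = 9.090 hp = 6778 W, so COP_actual = Q̇_C/Ẇ = 6778/1380 = 4.912.
In absolute terms T_C = 291.43 K and T_H = 311.48 K, so ΔT = 20.06 K.
COP_Carnot = T_C/ΔT = 291.43/20.06 = 14.53.
η_II = COP_actual/COP_Carnot = 4.912/14.53 = 0.3380.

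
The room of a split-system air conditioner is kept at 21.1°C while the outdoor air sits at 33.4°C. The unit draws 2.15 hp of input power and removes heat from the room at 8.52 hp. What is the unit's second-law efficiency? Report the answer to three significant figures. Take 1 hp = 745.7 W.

COP_actual = Q̇_C/Ẇ = 8.520/2.150 = 3.963.
In absolute terms T_C = 294.25 K and T_H = 306.55 K, so ΔT = 12.30 K.
COP_Carnot = T_C/ΔT = 294.25/12.30 = 23.92.
η_II = COP_actual/COP_Carnot = 3.963/23.92 = 0.1656.

0.166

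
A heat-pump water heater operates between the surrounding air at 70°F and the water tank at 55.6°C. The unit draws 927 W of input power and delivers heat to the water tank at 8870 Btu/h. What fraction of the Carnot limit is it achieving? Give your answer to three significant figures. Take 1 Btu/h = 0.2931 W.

Converting, Q̇_H = 8870 Btu/h = 2600 W, so COP_actual = Q̇_H/Ẇ = 2600/927.0 = 2.805.
In absolute terms T_C = 294.26 K and T_H = 328.75 K, so ΔT = 34.49 K.
COP_Carnot = T_H/ΔT = 328.75/34.49 = 9.532.
η_II = COP_actual/COP_Carnot = 2.805/9.532 = 0.2942.

0.294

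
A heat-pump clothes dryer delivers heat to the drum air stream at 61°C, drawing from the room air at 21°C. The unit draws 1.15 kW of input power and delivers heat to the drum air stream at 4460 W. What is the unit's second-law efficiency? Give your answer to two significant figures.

Converting, Q̇_H = 4460 W = 4.460 kW, so COP_actual = Q̇_H/Ẇ = 4.460/1.150 = 3.878.
In absolute terms T_C = 294.15 K and T_H = 334.15 K, so ΔT = 40.00 K.
COP_Carnot = T_H/ΔT = 334.15/40.00 = 8.354.
η_II = COP_actual/COP_Carnot = 3.878/8.354 = 0.4643.

0.46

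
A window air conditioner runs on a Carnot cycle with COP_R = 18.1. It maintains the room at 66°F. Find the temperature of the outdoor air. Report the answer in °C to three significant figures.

COP_R = T_C/(T_H − T_C) gives T_H − T_C = T_C/COP.
With T_C = 292.04 K, T_H = 292.04 × (1 + 1/18.1) = 308.17 K.
Converting, 308.17 K = 35.02°C.

35.0 °C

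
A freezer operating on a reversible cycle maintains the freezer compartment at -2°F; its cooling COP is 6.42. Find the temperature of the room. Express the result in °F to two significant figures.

COP_R = T_C/(T_H − T_C) gives T_H − T_C = T_C/COP.
With T_C = 254.26 K, T_H = 254.26 × (1 + 1/6.42) = 293.87 K.
Converting, 293.87 K = 69.29°F.

69 °F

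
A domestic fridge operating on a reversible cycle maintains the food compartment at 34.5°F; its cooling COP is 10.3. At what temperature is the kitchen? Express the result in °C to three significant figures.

COP_R = T_C/(T_H − T_C) gives T_H − T_C = T_C/COP.
With T_C = 274.54 K, T_H = 274.54 × (1 + 1/10.3) = 301.19 K.
Converting, 301.19 K = 28.04°C.

28.0 °C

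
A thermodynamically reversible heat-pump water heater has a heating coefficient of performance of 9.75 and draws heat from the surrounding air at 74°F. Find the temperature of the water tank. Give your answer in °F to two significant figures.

130 °F

COP_HP = T_H/(T_H − T_C) rearranges to T_H = COP·T_C/(COP − 1).
With T_C = 296.48 K, T_H = 9.75 × 296.48/8.750 = 330.37 K.
Converting, 330.37 K = 134.99°F.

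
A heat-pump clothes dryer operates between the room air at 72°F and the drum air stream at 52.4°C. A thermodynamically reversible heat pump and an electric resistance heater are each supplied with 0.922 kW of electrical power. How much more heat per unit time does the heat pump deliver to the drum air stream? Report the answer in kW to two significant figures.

In absolute terms T_C = 295.37 K and T_H = 325.55 K, so ΔT = 30.18 K.
COP_Carnot = T_H/ΔT = 325.55/30.18 = 10.79.
The heat pump delivers Q̇_H = COP × Ẇ = 9.946 kW; the resistance heater delivers Ẇ = 0.9220 kW.
Extra = (COP − 1)·Ẇ = 9.024 kW.

9.0 kW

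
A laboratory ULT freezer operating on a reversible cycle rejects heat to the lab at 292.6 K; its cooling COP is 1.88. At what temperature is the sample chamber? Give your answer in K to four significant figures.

For a Carnot refrigerator COP_R = T_C/(T_H − T_C), so T_C = COP·T_H/(1 + COP).
With T_H = 292.60 K, T_C = 1.88 × 292.60/2.880 = 191.00 K.

191.0 K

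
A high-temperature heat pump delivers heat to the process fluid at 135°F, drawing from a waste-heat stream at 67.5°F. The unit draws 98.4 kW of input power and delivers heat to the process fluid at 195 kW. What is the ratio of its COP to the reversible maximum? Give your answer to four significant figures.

0.2249

COP_actual = Q̇_H/Ẇ = 195.0/98.40 = 1.982.
In absolute terms T_C = 292.87 K and T_H = 330.37 K, so ΔT = 37.50 K.
COP_Carnot = T_H/ΔT = 330.37/37.50 = 8.810.
η_II = COP_actual/COP_Carnot = 1.982/8.810 = 0.2249.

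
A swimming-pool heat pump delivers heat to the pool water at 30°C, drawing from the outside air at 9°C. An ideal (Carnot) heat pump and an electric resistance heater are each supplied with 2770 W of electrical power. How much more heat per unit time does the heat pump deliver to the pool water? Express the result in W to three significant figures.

37200 W

In absolute terms T_C = 282.15 K and T_H = 303.15 K, so ΔT = 21.00 K.
COP_Carnot = T_H/ΔT = 303.15/21.00 = 14.44.
The heat pump delivers Q̇_H = COP × Ẇ = 39990 W; the resistance heater delivers Ẇ = 2770 W.
Extra = (COP − 1)·Ẇ = 37220 W.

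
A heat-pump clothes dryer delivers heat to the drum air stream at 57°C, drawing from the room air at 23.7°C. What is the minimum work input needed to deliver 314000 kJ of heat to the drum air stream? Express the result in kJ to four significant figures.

31670 kJ

In absolute terms T_C = 296.85 K and T_H = 330.15 K, so ΔT = 33.30 K.
The reversible limit is COP_HP = T_H/ΔT = 9.914, so W_min = Q_H/COP = Q_H·ΔT/T_H.
W_min = 314000 × 33.30/330.15 = 31670 kJ.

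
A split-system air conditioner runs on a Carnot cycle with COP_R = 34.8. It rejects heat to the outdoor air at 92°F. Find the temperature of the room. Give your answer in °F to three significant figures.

For a Carnot refrigerator COP_R = T_C/(T_H − T_C), so T_C = COP·T_H/(1 + COP).
With T_H = 306.48 K, T_C = 34.8 × 306.48/35.80 = 297.92 K.
Converting, 297.92 K = 76.59°F.

76.6 °F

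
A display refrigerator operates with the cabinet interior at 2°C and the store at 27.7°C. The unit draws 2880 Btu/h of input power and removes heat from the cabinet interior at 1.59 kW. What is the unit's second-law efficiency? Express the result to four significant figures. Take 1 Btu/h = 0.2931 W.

0.1759

Converting, Q̇_C = 1.590 kW = 5425 Btu/h, so COP_actual = Q̇_C/Ẇ = 5425/2880 = 1.884.
In absolute terms T_C = 275.15 K and T_H = 300.85 K, so ΔT = 25.70 K.
COP_Carnot = T_C/ΔT = 275.15/25.70 = 10.71.
η_II = COP_actual/COP_Carnot = 1.884/10.71 = 0.1759.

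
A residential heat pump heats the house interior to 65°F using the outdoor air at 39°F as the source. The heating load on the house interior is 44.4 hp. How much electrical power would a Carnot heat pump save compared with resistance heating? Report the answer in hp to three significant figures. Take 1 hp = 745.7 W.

In absolute terms T_C = 277.04 K and T_H = 291.48 K, so ΔT = 14.44 K.
COP_Carnot = T_H/ΔT = 291.48/14.44 = 20.18.
Resistance heating needs Ẇ_res = Q̇_H = 44.40 hp; the reversible heat pump needs only Ẇ_hp = Q̇_H/COP = 2.200 hp.
Saving = 44.40 − 2.200 = 42.20 hp.

42.2 hp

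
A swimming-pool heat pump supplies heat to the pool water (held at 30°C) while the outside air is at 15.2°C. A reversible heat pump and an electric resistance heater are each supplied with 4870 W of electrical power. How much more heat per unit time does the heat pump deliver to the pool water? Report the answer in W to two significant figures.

In absolute terms T_C = 288.35 K and T_H = 303.15 K, so ΔT = 14.80 K.
COP_Carnot = T_H/ΔT = 303.15/14.80 = 20.48.
The heat pump delivers Q̇_H = COP × Ẇ = 99750 W; the resistance heater delivers Ẇ = 4870 W.
Extra = (COP − 1)·Ẇ = 94880 W.

95000 W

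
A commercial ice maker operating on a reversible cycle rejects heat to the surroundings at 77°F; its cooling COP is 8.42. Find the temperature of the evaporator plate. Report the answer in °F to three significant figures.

20.0 °F

For a Carnot refrigerator COP_R = T_C/(T_H − T_C), so T_C = COP·T_H/(1 + COP).
With T_H = 298.15 K, T_C = 8.42 × 298.15/9.420 = 266.50 K.
Converting, 266.50 K = 20.03°F.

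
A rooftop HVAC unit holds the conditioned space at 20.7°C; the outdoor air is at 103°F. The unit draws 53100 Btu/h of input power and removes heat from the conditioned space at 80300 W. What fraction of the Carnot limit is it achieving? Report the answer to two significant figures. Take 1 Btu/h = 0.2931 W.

Converting, Q̇_C = 80300 W = 274000 Btu/h, so COP_actual = Q̇_C/Ẇ = 274000/53100 = 5.159.
In absolute terms T_C = 293.85 K and T_H = 312.59 K, so ΔT = 18.74 K.
COP_Carnot = T_C/ΔT = 293.85/18.74 = 15.68.
η_II = COP_actual/COP_Carnot = 5.159/15.68 = 0.3291.

0.33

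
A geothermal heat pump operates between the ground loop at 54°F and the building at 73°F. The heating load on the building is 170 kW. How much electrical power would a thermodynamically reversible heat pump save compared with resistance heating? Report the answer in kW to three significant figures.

In absolute terms T_C = 285.37 K and T_H = 295.93 K, so ΔT = 10.56 K.
COP_Carnot = T_H/ΔT = 295.93/10.56 = 28.04.
Resistance heating needs Ẇ_res = Q̇_H = 170.0 kW; the reversible heat pump needs only Ẇ_hp = Q̇_H/COP = 6.064 kW.
Saving = 170.0 − 6.064 = 163.9 kW.

164 kW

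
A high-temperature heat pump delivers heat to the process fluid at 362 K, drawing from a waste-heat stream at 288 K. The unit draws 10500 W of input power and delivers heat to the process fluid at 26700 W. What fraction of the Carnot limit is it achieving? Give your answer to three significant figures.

0.520

COP_actual = Q̇_H/Ẇ = 26700/10500 = 2.543.
The reservoir spacing is ΔT = 362 − 288 = 74.00 K.
COP_Carnot = T_H/ΔT = 362.00/74.00 = 4.892.
η_II = COP_actual/COP_Carnot = 2.543/4.892 = 0.5198.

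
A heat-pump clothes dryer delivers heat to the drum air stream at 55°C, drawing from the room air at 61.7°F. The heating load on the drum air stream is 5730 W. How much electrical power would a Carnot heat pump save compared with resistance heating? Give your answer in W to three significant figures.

In absolute terms T_C = 289.65 K and T_H = 328.15 K, so ΔT = 38.50 K.
COP_Carnot = T_H/ΔT = 328.15/38.50 = 8.523.
Resistance heating needs Ẇ_res = Q̇_H = 5730 W; the reversible heat pump needs only Ẇ_hp = Q̇_H/COP = 672.3 W.
Saving = 5730 − 672.3 = 5058 W.

5060 W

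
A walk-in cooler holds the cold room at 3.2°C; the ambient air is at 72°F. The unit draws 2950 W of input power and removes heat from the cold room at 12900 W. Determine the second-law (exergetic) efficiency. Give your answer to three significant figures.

0.301

COP_actual = Q̇_C/Ẇ = 12900/2950 = 4.373.
In absolute terms T_C = 276.35 K and T_H = 295.37 K, so ΔT = 19.02 K.
COP_Carnot = T_C/ΔT = 276.35/19.02 = 14.53.
η_II = COP_actual/COP_Carnot = 4.373/14.53 = 0.3010.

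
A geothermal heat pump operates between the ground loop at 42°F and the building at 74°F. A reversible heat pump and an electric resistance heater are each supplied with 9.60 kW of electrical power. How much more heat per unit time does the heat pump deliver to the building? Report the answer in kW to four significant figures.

In absolute terms T_C = 278.71 K and T_H = 296.48 K, so ΔT = 17.78 K.
COP_Carnot = T_H/ΔT = 296.48/17.78 = 16.68.
The heat pump delivers Q̇_H = COP × Ẇ = 160.1 kW; the resistance heater delivers Ẇ = 9.600 kW.
Extra = (COP − 1)·Ẇ = 150.5 kW.

150.5 kW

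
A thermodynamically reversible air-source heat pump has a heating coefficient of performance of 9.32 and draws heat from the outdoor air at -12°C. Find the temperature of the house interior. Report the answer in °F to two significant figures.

COP_HP = T_H/(T_H − T_C) rearranges to T_H = COP·T_C/(COP − 1).
With T_C = 261.15 K, T_H = 9.32 × 261.15/8.320 = 292.54 K.
Converting, 292.54 K = 66.90°F.

67 °F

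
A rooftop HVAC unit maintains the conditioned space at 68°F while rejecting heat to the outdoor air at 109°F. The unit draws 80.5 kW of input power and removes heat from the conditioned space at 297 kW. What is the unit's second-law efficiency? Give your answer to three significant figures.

COP_actual = Q̇_C/Ẇ = 297.0/80.50 = 3.689.
In absolute terms T_C = 293.15 K and T_H = 315.93 K, so ΔT = 22.78 K.
COP_Carnot = T_C/ΔT = 293.15/22.78 = 12.87.
η_II = COP_actual/COP_Carnot = 3.689/12.87 = 0.2867.

0.287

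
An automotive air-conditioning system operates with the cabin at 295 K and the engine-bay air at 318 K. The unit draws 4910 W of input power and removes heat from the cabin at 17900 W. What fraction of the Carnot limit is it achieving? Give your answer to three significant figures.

0.284

COP_actual = Q̇_C/Ẇ = 17900/4910 = 3.646.
The reservoir spacing is ΔT = 318 − 295 = 23.00 K.
COP_Carnot = T_C/ΔT = 295.00/23.00 = 12.83.
η_II = COP_actual/COP_Carnot = 3.646/12.83 = 0.2842.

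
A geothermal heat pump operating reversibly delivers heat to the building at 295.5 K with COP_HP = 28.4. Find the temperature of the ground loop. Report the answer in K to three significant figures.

COP_HP = T_H/(T_H − T_C) gives T_H − T_C = T_H/COP.
With T_H = 295.50 K, T_C = 295.50 × (1 − 1/28.4) = 285.10 K.

285 K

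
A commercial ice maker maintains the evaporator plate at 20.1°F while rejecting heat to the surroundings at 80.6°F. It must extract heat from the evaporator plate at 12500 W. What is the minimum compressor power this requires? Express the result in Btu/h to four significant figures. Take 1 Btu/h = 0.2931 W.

5378 Btu/h

In absolute terms T_C = 266.54 K and T_H = 300.15 K, so ΔT = 33.61 K.
COP_Carnot = T_C/ΔT = 266.54/33.61 = 7.930.
Ẇ_min = Q̇/COP_Carnot = 12500/7.930 = 1576 W = 5378 Btu/h.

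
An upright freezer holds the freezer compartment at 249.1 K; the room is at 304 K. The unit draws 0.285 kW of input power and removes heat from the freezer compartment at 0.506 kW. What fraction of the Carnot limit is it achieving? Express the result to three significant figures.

COP_actual = Q̇_C/Ẇ = 0.5060/0.2850 = 1.775.
The reservoir spacing is ΔT = 304 − 249.1 = 54.90 K.
COP_Carnot = T_C/ΔT = 249.10/54.90 = 4.537.
η_II = COP_actual/COP_Carnot = 1.775/4.537 = 0.3913.

0.391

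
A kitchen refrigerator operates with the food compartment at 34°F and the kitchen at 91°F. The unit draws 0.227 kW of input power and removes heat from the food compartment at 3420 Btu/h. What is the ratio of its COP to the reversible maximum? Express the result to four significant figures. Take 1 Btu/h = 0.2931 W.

Converting, Q̇_C = 3420 Btu/h = 1.002 kW, so COP_actual = Q̇_C/Ẇ = 1.002/0.2270 = 4.416.
In absolute terms T_C = 274.26 K and T_H = 305.93 K, so ΔT = 31.67 K.
COP_Carnot = T_C/ΔT = 274.26/31.67 = 8.661.
η_II = COP_actual/COP_Carnot = 4.416/8.661 = 0.5099.

0.5099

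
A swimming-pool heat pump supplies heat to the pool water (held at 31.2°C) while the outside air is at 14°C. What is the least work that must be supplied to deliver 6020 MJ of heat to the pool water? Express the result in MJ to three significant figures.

340 MJ

In absolute terms T_C = 287.15 K and T_H = 304.35 K, so ΔT = 17.20 K.
The reversible limit is COP_HP = T_H/ΔT = 17.69, so W_min = Q_H/COP = Q_H·ΔT/T_H.
W_min = 6020 × 17.20/304.35 = 340.2 MJ.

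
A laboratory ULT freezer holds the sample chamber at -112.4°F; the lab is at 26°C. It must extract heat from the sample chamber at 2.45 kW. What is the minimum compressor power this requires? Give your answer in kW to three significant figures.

1.35 kW

In absolute terms T_C = 192.93 K and T_H = 299.15 K, so ΔT = 106.2 K.
COP_Carnot = T_C/ΔT = 192.93/106.2 = 1.816.
Ẇ_min = Q̇/COP_Carnot = 2.450/1.816 = 1.349 kW.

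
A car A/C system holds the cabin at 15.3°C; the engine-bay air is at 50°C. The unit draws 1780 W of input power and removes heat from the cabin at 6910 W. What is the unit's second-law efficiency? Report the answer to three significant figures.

0.467

COP_actual = Q̇_C/Ẇ = 6910/1780 = 3.882.
In absolute terms T_C = 288.45 K and T_H = 323.15 K, so ΔT = 34.70 K.
COP_Carnot = T_C/ΔT = 288.45/34.70 = 8.313.
η_II = COP_actual/COP_Carnot = 3.882/8.313 = 0.4670.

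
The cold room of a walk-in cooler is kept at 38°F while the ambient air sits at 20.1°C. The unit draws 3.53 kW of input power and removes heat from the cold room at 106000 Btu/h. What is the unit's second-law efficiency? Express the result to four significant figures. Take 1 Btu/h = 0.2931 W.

Converting, Q̇_C = 106000 Btu/h = 31.07 kW, so COP_actual = Q̇_C/Ẇ = 31.07/3.530 = 8.801.
In absolute terms T_C = 276.48 K and T_H = 293.25 K, so ΔT = 16.77 K.
COP_Carnot = T_C/ΔT = 276.48/16.77 = 16.49.
η_II = COP_actual/COP_Carnot = 8.801/16.49 = 0.5337.

0.5337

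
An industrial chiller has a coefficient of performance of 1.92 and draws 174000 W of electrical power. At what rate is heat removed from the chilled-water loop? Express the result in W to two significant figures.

330000 W

Q̇_C = COP × Ẇ = 1.92 × 174000 = 334100 W.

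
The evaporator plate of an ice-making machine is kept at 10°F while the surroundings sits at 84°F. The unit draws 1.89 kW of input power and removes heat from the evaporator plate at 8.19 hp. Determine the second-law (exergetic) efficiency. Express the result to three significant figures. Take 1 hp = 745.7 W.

Converting, Q̇_C = 8.190 hp = 6.107 kW, so COP_actual = Q̇_C/Ẇ = 6.107/1.890 = 3.231.
In absolute terms T_C = 260.93 K and T_H = 302.04 K, so ΔT = 41.11 K.
COP_Carnot = T_C/ΔT = 260.93/41.11 = 6.347.
η_II = COP_actual/COP_Carnot = 3.231/6.347 = 0.5091.

0.509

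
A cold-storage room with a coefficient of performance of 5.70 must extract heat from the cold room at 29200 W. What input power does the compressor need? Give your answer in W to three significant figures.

5120 W

Ẇ = Q̇_C/COP = 29200/5.70 = 5123 W.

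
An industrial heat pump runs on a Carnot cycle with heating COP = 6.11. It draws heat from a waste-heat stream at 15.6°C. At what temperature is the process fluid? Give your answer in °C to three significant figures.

COP_HP = T_H/(T_H − T_C) rearranges to T_H = COP·T_C/(COP − 1).
With T_C = 288.75 K, T_H = 6.11 × 288.75/5.110 = 345.26 K.
Converting, 345.26 K = 72.11°C.

72.1 °C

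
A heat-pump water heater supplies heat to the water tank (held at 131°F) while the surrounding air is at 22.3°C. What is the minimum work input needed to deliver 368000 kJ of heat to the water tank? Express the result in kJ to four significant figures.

36670 kJ

In absolute terms T_C = 295.45 K and T_H = 328.15 K, so ΔT = 32.70 K.
The reversible limit is COP_HP = T_H/ΔT = 10.04, so W_min = Q_H/COP = Q_H·ΔT/T_H.
W_min = 368000 × 32.70/328.15 = 36670 kJ.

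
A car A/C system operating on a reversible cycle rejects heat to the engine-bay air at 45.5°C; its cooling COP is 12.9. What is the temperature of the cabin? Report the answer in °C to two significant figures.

For a Carnot refrigerator COP_R = T_C/(T_H − T_C), so T_C = COP·T_H/(1 + COP).
With T_H = 318.65 K, T_C = 12.9 × 318.65/13.90 = 295.73 K.
Converting, 295.73 K = 22.58°C.

23 °C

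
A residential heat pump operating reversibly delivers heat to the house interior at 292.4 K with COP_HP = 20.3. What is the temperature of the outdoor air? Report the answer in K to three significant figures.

COP_HP = T_H/(T_H − T_C) gives T_H − T_C = T_H/COP.
With T_H = 292.40 K, T_C = 292.40 × (1 − 1/20.3) = 278.00 K.

278 K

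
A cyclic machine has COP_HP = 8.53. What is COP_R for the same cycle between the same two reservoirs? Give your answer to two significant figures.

7.5

Since Q_H = Q_C + W for any cycle, COP_R = Q_C/W = Q_H/W − 1.
COP_R = 8.53 − 1 = 7.53.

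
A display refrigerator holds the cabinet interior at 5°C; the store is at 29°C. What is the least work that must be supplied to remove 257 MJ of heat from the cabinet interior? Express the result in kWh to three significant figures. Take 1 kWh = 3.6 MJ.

6.16 kWh

In absolute terms T_C = 278.15 K and T_H = 302.15 K, so ΔT = 24.00 K.
The reversible limit is COP_R = T_C/ΔT = 11.59, so W_min = Q_C/COP = Q_C·ΔT/T_C.
W_min = 257.0 × 24.00/278.15 = 22.18 MJ = 6.160 kWh.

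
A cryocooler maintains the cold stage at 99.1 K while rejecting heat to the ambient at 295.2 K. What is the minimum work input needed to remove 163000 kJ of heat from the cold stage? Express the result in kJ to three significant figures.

323000 kJ

The reservoir spacing is ΔT = 295.2 − 99.1 = 196.1 K.
The reversible limit is COP_R = T_C/ΔT = 0.5054, so W_min = Q_C/COP = Q_C·ΔT/T_C.
W_min = 163000 × 196.1/99.10 = 322500 kJ.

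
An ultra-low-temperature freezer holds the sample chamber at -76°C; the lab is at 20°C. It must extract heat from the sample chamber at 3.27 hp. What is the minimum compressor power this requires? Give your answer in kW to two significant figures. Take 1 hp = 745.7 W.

In absolute terms T_C = 197.15 K and T_H = 293.15 K, so ΔT = 96.00 K.
COP_Carnot = T_C/ΔT = 197.15/96.00 = 2.054.
Ẇ_min = Q̇/COP_Carnot = 3.270/2.054 = 1.592 hp = 1.187 kW.

1.2 kW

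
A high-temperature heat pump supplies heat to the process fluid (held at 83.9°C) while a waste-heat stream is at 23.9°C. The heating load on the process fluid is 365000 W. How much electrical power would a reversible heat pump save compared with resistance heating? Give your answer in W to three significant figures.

304000 W

In absolute terms T_C = 297.05 K and T_H = 357.05 K, so ΔT = 60.00 K.
COP_Carnot = T_H/ΔT = 357.05/60.00 = 5.951.
Resistance heating needs Ẇ_res = Q̇_H = 365000 W; the reversible heat pump needs only Ẇ_hp = Q̇_H/COP = 61340 W.
Saving = 365000 − 61340 = 303700 W.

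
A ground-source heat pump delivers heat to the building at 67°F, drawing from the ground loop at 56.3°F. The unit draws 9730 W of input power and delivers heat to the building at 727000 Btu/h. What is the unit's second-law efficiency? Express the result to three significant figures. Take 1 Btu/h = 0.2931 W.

Converting, Q̇_H = 727000 Btu/h = 213100 W, so COP_actual = Q̇_H/Ẇ = 213100/9730 = 21.90.
In absolute terms T_C = 286.65 K and T_H = 292.59 K, so ΔT = 5.944 K.
COP_Carnot = T_H/ΔT = 292.59/5.944 = 49.22.
η_II = COP_actual/COP_Carnot = 21.90/49.22 = 0.4449.

0.445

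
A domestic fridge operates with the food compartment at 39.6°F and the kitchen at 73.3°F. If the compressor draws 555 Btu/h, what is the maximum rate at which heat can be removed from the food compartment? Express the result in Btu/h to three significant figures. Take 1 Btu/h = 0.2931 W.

In absolute terms T_C = 277.37 K and T_H = 296.09 K, so ΔT = 18.72 K.
COP_Carnot = T_C/ΔT = 277.37/18.72 = 14.82.
Q̇_max = COP_Carnot × Ẇ = 14.82 × 555.0 Btu/h = 8222 Btu/h.

8220 Btu/h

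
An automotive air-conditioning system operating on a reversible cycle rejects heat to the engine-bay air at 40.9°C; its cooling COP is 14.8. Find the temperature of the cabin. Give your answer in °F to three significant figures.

For a Carnot refrigerator COP_R = T_C/(T_H − T_C), so T_C = COP·T_H/(1 + COP).
With T_H = 314.05 K, T_C = 14.8 × 314.05/15.80 = 294.17 K.
Converting, 294.17 K = 69.84°F.

69.8 °F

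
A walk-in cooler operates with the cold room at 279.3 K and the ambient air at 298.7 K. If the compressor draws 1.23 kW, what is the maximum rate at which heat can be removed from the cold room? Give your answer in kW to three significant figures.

17.7 kW

The reservoir spacing is ΔT = 298.7 − 279.3 = 19.40 K.
COP_Carnot = T_C/ΔT = 279.30/19.40 = 14.40.
Q̇_max = COP_Carnot × Ẇ = 14.40 × 1.230 kW = 17.71 kW.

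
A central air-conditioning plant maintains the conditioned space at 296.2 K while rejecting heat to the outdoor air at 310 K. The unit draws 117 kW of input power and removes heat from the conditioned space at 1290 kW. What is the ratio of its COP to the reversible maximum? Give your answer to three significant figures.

0.514

COP_actual = Q̇_C/Ẇ = 1290/117.0 = 11.03.
The reservoir spacing is ΔT = 310 − 296.2 = 13.80 K.
COP_Carnot = T_C/ΔT = 296.20/13.80 = 21.46.
η_II = COP_actual/COP_Carnot = 11.03/21.46 = 0.5137.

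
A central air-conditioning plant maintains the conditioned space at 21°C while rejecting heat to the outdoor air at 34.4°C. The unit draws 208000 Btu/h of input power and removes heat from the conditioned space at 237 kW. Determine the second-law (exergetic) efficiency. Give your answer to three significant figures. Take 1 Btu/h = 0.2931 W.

Converting, Q̇_C = 237.0 kW = 808600 Btu/h, so COP_actual = Q̇_C/Ẇ = 808600/208000 = 3.887.
In absolute terms T_C = 294.15 K and T_H = 307.55 K, so ΔT = 13.40 K.
COP_Carnot = T_C/ΔT = 294.15/13.40 = 21.95.
η_II = COP_actual/COP_Carnot = 3.887/21.95 = 0.1771.

0.177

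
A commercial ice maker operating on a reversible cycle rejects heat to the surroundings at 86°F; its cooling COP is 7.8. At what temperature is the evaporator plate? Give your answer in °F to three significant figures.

For a Carnot refrigerator COP_R = T_C/(T_H − T_C), so T_C = COP·T_H/(1 + COP).
With T_H = 303.15 K, T_C = 7.8 × 303.15/8.800 = 268.70 K.
Converting, 268.70 K = 23.99°F.

24.0 °F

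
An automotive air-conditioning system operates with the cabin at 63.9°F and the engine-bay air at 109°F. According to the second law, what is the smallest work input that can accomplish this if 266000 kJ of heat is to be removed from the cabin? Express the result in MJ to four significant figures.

In absolute terms T_C = 290.87 K and T_H = 315.93 K, so ΔT = 25.06 K.
The reversible limit is COP_R = T_C/ΔT = 11.61, so W_min = Q_C/COP = Q_C·ΔT/T_C.
W_min = 266000 × 25.06/290.87 = 22910 kJ = 22.91 MJ.

22.91 MJ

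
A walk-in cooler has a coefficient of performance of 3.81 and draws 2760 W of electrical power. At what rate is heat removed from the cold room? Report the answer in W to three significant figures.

Q̇_C = COP × Ẇ = 3.81 × 2760 = 10520 W.

10500 W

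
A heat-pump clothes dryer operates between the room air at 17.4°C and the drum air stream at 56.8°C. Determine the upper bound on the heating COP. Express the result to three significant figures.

8.37

In absolute terms T_C = 290.55 K and T_H = 329.95 K, so ΔT = 39.40 K.
For a reversible cycle, COP_Carnot = T_H/ΔT = 329.95/39.40 = 8.374.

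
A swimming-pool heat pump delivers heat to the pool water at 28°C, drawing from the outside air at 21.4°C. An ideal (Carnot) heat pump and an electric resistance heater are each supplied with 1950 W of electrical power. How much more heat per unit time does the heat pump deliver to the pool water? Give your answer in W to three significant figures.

87000 W

In absolute terms T_C = 294.55 K and T_H = 301.15 K, so ΔT = 6.600 K.
COP_Carnot = T_H/ΔT = 301.15/6.600 = 45.63.
The heat pump delivers Q̇_H = COP × Ẇ = 88980 W; the resistance heater delivers Ẇ = 1950 W.
Extra = (COP − 1)·Ẇ = 87030 W.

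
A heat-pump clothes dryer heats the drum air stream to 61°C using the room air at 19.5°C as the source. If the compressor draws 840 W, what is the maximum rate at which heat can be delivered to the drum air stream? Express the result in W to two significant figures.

In absolute terms T_C = 292.65 K and T_H = 334.15 K, so ΔT = 41.50 K.
COP_Carnot = T_H/ΔT = 334.15/41.50 = 8.052.
Q̇_max = COP_Carnot × Ẇ = 8.052 × 840.0 W = 6764 W.

6800 W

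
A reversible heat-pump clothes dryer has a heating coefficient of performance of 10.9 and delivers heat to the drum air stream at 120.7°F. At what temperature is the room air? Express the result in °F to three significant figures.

67.5 °F

COP_HP = T_H/(T_H − T_C) gives T_H − T_C = T_H/COP.
With T_H = 322.43 K, T_C = 322.43 × (1 − 1/10.9) = 292.85 K.
Converting, 292.85 K = 67.46°F.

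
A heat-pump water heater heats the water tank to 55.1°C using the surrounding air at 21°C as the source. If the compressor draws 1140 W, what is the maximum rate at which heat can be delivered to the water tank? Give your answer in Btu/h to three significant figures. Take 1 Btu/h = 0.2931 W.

37400 Btu/h

In absolute terms T_C = 294.15 K and T_H = 328.25 K, so ΔT = 34.10 K.
COP_Carnot = T_H/ΔT = 328.25/34.10 = 9.626.
Q̇_max = COP_Carnot × Ẇ = 9.626 × 1140 W = 10970 W = 37440 Btu/h.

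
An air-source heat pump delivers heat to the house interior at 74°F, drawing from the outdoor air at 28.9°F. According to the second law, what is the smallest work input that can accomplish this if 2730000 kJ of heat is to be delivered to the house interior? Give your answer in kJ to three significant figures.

231000 kJ

In absolute terms T_C = 271.43 K and T_H = 296.48 K, so ΔT = 25.06 K.
The reversible limit is COP_HP = T_H/ΔT = 11.83, so W_min = Q_H/COP = Q_H·ΔT/T_H.
W_min = 2730000 × 25.06/296.48 = 230700 kJ.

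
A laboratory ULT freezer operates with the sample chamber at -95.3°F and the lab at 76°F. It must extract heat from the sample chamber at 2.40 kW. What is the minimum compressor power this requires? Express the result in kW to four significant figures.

1.128 kW

In absolute terms T_C = 202.43 K and T_H = 297.59 K, so ΔT = 95.17 K.
COP_Carnot = T_C/ΔT = 202.43/95.17 = 2.127.
Ẇ_min = Q̇/COP_Carnot = 2.400/2.127 = 1.128 kW.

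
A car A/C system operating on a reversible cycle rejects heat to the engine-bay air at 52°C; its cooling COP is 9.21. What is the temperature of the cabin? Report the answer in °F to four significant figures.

For a Carnot refrigerator COP_R = T_C/(T_H − T_C), so T_C = COP·T_H/(1 + COP).
With T_H = 325.15 K, T_C = 9.21 × 325.15/10.21 = 293.30 K.
Converting, 293.30 K = 68.28°F.

68.28 °F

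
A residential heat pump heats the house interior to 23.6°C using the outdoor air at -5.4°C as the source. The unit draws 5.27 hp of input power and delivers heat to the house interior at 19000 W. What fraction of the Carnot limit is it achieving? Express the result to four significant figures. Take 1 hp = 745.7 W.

0.4725

Converting, Q̇_H = 19000 W = 25.48 hp, so COP_actual = Q̇_H/Ẇ = 25.48/5.270 = 4.835.
In absolute terms T_C = 267.75 K and T_H = 296.75 K, so ΔT = 29.00 K.
COP_Carnot = T_H/ΔT = 296.75/29.00 = 10.23.
η_II = COP_actual/COP_Carnot = 4.835/10.23 = 0.4725.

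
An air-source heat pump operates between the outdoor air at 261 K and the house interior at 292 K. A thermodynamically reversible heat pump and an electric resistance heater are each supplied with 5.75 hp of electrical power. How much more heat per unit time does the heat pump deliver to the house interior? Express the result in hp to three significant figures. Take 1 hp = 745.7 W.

48.4 hp

The reservoir spacing is ΔT = 292 − 261 = 31.00 K.
COP_Carnot = T_H/ΔT = 292.00/31.00 = 9.419.
The heat pump delivers Q̇_H = COP × Ẇ = 54.16 hp; the resistance heater delivers Ẇ = 5.750 hp.
Extra = (COP − 1)·Ẇ = 48.41 hp.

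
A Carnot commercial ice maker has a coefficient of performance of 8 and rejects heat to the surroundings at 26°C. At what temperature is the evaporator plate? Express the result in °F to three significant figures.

For a Carnot refrigerator COP_R = T_C/(T_H − T_C), so T_C = COP·T_H/(1 + COP).
With T_H = 299.15 K, T_C = 8 × 299.15/9.000 = 265.91 K.
Converting, 265.91 K = 18.97°F.

19.0 °F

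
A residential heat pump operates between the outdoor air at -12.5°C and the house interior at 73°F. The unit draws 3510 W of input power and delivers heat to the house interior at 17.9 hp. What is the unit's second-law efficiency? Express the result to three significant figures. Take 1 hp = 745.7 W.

Converting, Q̇_H = 17.90 hp = 13350 W, so COP_actual = Q̇_H/Ẇ = 13350/3510 = 3.803.
In absolute terms T_C = 260.65 K and T_H = 295.93 K, so ΔT = 35.28 K.
COP_Carnot = T_H/ΔT = 295.93/35.28 = 8.389.
η_II = COP_actual/COP_Carnot = 3.803/8.389 = 0.4533.

0.453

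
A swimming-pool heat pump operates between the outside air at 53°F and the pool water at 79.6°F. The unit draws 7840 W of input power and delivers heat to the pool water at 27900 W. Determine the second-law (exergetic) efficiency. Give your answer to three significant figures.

0.176

COP_actual = Q̇_H/Ẇ = 27900/7840 = 3.559.
In absolute terms T_C = 284.82 K and T_H = 299.59 K, so ΔT = 14.78 K.
COP_Carnot = T_H/ΔT = 299.59/14.78 = 20.27.
η_II = COP_actual/COP_Carnot = 3.559/20.27 = 0.1755.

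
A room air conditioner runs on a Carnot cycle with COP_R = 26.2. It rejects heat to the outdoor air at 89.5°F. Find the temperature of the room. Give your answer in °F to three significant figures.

69.3 °F

For a Carnot refrigerator COP_R = T_C/(T_H − T_C), so T_C = COP·T_H/(1 + COP).
With T_H = 305.09 K, T_C = 26.2 × 305.09/27.20 = 293.88 K.
Converting, 293.88 K = 69.31°F.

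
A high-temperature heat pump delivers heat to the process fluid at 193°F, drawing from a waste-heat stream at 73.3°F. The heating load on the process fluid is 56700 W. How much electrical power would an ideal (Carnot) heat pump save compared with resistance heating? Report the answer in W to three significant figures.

46300 W

In absolute terms T_C = 296.09 K and T_H = 362.59 K, so ΔT = 66.50 K.
COP_Carnot = T_H/ΔT = 362.59/66.50 = 5.453.
Resistance heating needs Ẇ_res = Q̇_H = 56700 W; the reversible heat pump needs only Ẇ_hp = Q̇_H/COP = 10400 W.
Saving = 56700 − 10400 = 46300 W.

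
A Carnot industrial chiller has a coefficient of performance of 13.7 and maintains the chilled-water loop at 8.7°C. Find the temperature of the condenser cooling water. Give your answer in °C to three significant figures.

COP_R = T_C/(T_H − T_C) gives T_H − T_C = T_C/COP.
With T_C = 281.85 K, T_H = 281.85 × (1 + 1/13.7) = 302.42 K.
Converting, 302.42 K = 29.27°C.

29.3 °C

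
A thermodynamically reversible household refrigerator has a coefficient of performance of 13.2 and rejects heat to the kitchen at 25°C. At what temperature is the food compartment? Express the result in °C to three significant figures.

For a Carnot refrigerator COP_R = T_C/(T_H − T_C), so T_C = COP·T_H/(1 + COP).
With T_H = 298.15 K, T_C = 13.2 × 298.15/14.20 = 277.15 K.
Converting, 277.15 K = 4.00°C.

4.00 °C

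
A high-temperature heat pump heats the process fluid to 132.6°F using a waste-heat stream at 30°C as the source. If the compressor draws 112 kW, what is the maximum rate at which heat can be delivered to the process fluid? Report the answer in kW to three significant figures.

1420 kW

In absolute terms T_C = 303.15 K and T_H = 329.04 K, so ΔT = 25.89 K.
COP_Carnot = T_H/ΔT = 329.04/25.89 = 12.71.
Q̇_max = COP_Carnot × Ẇ = 12.71 × 112.0 kW = 1423 kW.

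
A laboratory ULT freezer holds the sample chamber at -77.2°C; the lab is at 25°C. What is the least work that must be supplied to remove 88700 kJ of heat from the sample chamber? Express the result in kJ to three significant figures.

In absolute terms T_C = 195.95 K and T_H = 298.15 K, so ΔT = 102.2 K.
The reversible limit is COP_R = T_C/ΔT = 1.917, so W_min = Q_C/COP = Q_C·ΔT/T_C.
W_min = 88700 × 102.2/195.95 = 46260 kJ.

46300 kJ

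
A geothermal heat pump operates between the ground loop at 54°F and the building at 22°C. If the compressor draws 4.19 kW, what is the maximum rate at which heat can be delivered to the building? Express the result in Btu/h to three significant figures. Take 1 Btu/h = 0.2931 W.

432000 Btu/h

In absolute terms T_C = 285.37 K and T_H = 295.15 K, so ΔT = 9.778 K.
COP_Carnot = T_H/ΔT = 295.15/9.778 = 30.19.
Q̇_max = COP_Carnot × Ẇ = 30.19 × 4.190 kW = 126.5 kW = 431500 Btu/h.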